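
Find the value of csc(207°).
csc(207°) = -2.203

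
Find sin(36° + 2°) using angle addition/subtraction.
sin(36° + 2°) = sin 36° cos 2° + cos 36° sin 2° = 0.6157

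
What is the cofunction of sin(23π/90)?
sin(23π/90) = cos(π/2 - 23π/90) = cos(11π/45)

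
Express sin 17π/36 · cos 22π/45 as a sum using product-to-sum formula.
sin 17π/36 cos 22π/45 = (1/2)[sin(17π/36+22π/45) + sin(17π/36-22π/45)]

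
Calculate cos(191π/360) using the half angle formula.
cos(191π/360) = -√((1 + cos 191π/180)/2) = -0.09585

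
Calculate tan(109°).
tan(109°) = -2.904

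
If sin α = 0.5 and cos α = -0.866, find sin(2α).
sin(2α) = 2 sin α cos α = -0.866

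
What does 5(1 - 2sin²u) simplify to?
5(1 - 2sin²u) = 5(cos(2u)) (using Double angle)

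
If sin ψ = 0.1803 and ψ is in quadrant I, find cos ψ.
cos ψ = 0.9836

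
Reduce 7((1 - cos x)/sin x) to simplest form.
7((1 - cos x)/sin x) = 7(tan(x/2)) (using Half angle)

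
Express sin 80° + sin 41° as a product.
sin 80° + sin 41° = 2 sin(60.5°) cos(19.5°)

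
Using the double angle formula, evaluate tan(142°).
tan(142°) = 2 tan 71° / (1 - tan²71°) = -0.7813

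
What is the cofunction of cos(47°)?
cos(47°) = sin(90° - 47°) = sin(43°)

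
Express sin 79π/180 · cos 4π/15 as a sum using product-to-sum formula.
sin 79π/180 cos 4π/15 = (1/2)[sin(79π/180+4π/15) + sin(79π/180-4π/15)]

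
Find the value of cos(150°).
cos(150°) = -√3/2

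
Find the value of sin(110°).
sin(110°) = 0.9397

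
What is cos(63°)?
cos(63°) = 0.454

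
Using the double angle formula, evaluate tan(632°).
tan(632°) = 2 tan 316° / (1 - tan²316°) = -28.64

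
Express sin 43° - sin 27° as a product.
sin 43° - sin 27° = 2 cos(35°) sin(8°)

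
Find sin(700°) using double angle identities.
sin(700°) = 2 sin 350° cos 350° = -0.342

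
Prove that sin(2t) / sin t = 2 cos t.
LHS = 2 sin t cos t / sin t = 2 cos t = RHS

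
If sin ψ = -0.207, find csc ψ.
csc ψ = 1/sin ψ = -4.831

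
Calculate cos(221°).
cos(221°) = -0.7547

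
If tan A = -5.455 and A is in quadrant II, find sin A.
sin A = 0.9836 (using tan²A + 1 = sec²A)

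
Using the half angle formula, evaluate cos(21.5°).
cos(21.5°) = √((1 + cos 43°)/2) = 0.9304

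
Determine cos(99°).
cos(99°) = -0.1564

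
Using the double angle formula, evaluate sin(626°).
sin(626°) = 2 sin 313° cos 313° = -0.9976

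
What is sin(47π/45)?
sin(47π/45) = -0.1392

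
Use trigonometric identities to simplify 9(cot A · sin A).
9(cot A · sin A) = 9(cos A) (using Quotient identity)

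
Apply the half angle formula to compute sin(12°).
sin(12°) = √((1 - cos 24°)/2) = 0.2079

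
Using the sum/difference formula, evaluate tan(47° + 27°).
tan(47° + 27°) = (tan 47° + tan 27°)/(1 - tan 47° tan 27°) = 3.487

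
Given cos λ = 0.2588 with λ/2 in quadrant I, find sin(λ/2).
sin(λ/2) = ±√((1 - cos λ)/2); positive since λ/2 ∈ QI, so sin(λ/2) = 0.6088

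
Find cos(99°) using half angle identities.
cos(99°) = -√((1 + cos 198°)/2) = -0.1564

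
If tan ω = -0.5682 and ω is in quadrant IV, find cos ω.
cos ω = 0.8694 (using tan²ω + 1 = sec²ω)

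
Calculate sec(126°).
sec(126°) = -1.701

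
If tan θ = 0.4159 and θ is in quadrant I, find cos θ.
cos θ = 0.9233 (using tan²θ + 1 = sec²θ)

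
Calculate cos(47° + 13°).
cos(47° + 13°) = cos 47° cos 13° - sin 47° sin 13° = 1/2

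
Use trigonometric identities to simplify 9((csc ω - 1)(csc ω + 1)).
9((csc ω - 1)(csc ω + 1)) = 9(cot²ω) (using Diff. of squares)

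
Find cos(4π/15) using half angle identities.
cos(4π/15) = √((1 + cos 8π/15)/2) = 0.6691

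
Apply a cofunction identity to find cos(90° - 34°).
cos(90° - 34°) = sin(34°) = 0.5592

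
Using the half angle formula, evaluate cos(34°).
cos(34°) = √((1 + cos 68°)/2) = 0.829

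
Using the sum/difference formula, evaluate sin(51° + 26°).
sin(51° + 26°) = sin 51° cos 26° + cos 51° sin 26° = 0.9744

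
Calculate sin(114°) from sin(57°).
sin(114°) = 2 sin 57° cos 57° = 0.9135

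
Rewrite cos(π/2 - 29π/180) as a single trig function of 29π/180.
cos(π/2 - 29π/180) = sin(29π/180)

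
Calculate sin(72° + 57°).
sin(72° + 57°) = sin 72° cos 57° + cos 72° sin 57° = 0.7771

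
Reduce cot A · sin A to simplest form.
cot A · sin A = cos A (using Quotient identity)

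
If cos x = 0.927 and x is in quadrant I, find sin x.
sin x = 0.3751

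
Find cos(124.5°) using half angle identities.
cos(124.5°) = -√((1 + cos 249°)/2) = -0.5664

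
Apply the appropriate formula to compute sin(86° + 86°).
sin(86° + 86°) = sin 86° cos 86° + cos 86° sin 86° = 0.1392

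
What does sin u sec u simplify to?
sin u sec u = tan u (using Reciprocal + quotient)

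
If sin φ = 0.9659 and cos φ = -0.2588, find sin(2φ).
sin(2φ) = 2 sin φ cos φ = -0.4999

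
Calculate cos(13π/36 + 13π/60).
cos(13π/36 + 13π/60) = cos 13π/36 cos 13π/60 - sin 13π/36 sin 13π/60 = -0.2419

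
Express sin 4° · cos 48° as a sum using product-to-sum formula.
sin 4° cos 48° = (1/2)[sin(4°+48°) + sin(4°-48°)]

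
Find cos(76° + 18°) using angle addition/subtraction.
cos(76° + 18°) = cos 76° cos 18° - sin 76° sin 18° = -0.06976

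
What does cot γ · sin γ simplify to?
cot γ · sin γ = cos γ (using Quotient identity)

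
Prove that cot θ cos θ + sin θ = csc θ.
LHS = cos²θ/sin θ + sin θ = (cos²θ + sin²θ)/sin θ = 1/sin θ = csc θ = RHS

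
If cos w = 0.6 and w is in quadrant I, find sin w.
sin w = 0.8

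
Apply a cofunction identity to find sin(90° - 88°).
sin(90° - 88°) = cos(88°) = 0.0349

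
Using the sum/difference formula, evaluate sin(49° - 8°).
sin(49° - 8°) = sin 49° cos 8° - cos 49° sin 8° = 0.6561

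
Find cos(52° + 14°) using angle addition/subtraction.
cos(52° + 14°) = cos 52° cos 14° - sin 52° sin 14° = 0.4067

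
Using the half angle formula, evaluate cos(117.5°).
cos(117.5°) = -√((1 + cos 235°)/2) = -0.4617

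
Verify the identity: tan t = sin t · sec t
RHS = sin t · (1/cos t) = sin t/cos t = tan t = LHS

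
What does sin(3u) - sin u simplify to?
sin(3u) - sin u = 2 cos(2u) sin u (using Sum-to-product)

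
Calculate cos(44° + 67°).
cos(44° + 67°) = cos 44° cos 67° - sin 44° sin 67° = -0.3584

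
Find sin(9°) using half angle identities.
sin(9°) = √((1 - cos 18°)/2) = 0.1564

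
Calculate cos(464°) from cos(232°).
cos(464°) = cos²232° - sin²232° = -0.2419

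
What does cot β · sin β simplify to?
cot β · sin β = cos β (using Quotient identity)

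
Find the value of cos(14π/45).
cos(14π/45) = 0.5592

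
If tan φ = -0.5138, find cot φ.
cot φ = 1/tan φ = -1.946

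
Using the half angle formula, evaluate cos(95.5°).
cos(95.5°) = -√((1 + cos 191°)/2) = -0.09585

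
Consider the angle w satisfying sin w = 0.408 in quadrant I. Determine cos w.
cos w = √(1 - sin²w) = 0.913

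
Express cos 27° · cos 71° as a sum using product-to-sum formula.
cos 27° cos 71° = (1/2)[cos(27°-71°) + cos(27°+71°)]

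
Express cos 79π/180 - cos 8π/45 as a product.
cos 79π/180 - cos 8π/45 = -2 sin(37π/120) sin(47π/360)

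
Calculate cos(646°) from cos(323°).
cos(646°) = cos²323° - sin²323° = 0.2756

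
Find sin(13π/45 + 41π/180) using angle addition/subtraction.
sin(13π/45 + 41π/180) = sin 13π/45 cos 41π/180 + cos 13π/45 sin 41π/180 = 0.9986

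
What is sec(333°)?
sec(333°) = 1.122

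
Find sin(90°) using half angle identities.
sin(90°) = √((1 - cos 180°)/2) = 1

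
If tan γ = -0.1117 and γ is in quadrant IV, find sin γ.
sin γ = -0.111 (using tan²γ + 1 = sec²γ)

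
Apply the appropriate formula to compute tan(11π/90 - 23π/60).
tan(11π/90 - 23π/60) = (tan 11π/90 - tan 23π/60)/(1 + tan 11π/90 tan 23π/60) = -1.072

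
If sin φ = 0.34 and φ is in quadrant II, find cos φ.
cos φ = -0.9404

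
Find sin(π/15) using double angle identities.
sin(π/15) = 2 sin π/30 cos π/30 = 0.2079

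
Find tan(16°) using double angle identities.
tan(16°) = 2 tan 8° / (1 - tan²8°) = 0.2867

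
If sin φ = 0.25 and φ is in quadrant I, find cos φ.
cos φ = 0.9682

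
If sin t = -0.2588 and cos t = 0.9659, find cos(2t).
cos(2t) = cos²t - sin²t = 0.866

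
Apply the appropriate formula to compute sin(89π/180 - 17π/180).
sin(89π/180 - 17π/180) = sin 89π/180 cos 17π/180 - cos 89π/180 sin 17π/180 = 0.9511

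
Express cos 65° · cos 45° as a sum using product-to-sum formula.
cos 65° cos 45° = (1/2)[cos(65°-45°) + cos(65°+45°)]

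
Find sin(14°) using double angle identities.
sin(14°) = 2 sin 7° cos 7° = 0.2419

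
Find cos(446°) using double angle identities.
cos(446°) = cos²223° - sin²223° = 0.06976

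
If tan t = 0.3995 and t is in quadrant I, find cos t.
cos t = 0.9286 (using tan²t + 1 = sec²t)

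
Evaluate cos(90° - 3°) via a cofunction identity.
cos(90° - 3°) = sin(3°) = 0.05234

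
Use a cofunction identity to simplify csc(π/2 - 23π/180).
csc(π/2 - 23π/180) = sec(23π/180)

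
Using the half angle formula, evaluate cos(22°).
cos(22°) = √((1 + cos 44°)/2) = 0.9272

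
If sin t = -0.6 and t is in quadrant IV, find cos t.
cos t = 0.8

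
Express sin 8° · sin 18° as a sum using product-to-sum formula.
sin 8° sin 18° = (1/2)[cos(8°-18°) - cos(8°+18°)]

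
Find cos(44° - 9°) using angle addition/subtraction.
cos(44° - 9°) = cos 44° cos 9° + sin 44° sin 9° = 0.8192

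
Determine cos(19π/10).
cos(19π/10) = 0.9511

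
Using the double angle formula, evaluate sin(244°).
sin(244°) = 2 sin 122° cos 122° = -0.8988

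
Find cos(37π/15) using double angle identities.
cos(37π/15) = cos²37π/30 - sin²37π/30 = 0.1045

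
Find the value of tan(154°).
tan(154°) = -0.4877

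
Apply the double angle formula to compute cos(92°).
cos(92°) = 2cos²46° - 1 = -0.0349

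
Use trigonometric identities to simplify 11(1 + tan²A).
11(1 + tan²A) = 11(sec²A) (using Pythagorean identity)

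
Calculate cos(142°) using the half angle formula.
cos(142°) = -√((1 + cos 284°)/2) = -0.788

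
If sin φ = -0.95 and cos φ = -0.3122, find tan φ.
tan φ = sin φ / cos φ = 3.043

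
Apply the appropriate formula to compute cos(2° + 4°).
cos(2° + 4°) = cos 2° cos 4° - sin 2° sin 4° = 0.9945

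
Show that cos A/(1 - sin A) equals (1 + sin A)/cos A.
RHS = (1 + sin A)(1 - sin A) / (cos A(1 - sin A)) = (1 - sin²A) / (cos A(1 - sin A)) = cos²A / (cos A(1 - sin A)) = cos A/(1 - sin A) = LHS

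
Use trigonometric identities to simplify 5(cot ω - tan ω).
5(cot ω - tan ω) = 5(2 cot(2ω)) (using Double angle)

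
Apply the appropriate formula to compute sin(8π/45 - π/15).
sin(8π/45 - π/15) = sin 8π/45 cos π/15 - cos 8π/45 sin π/15 = 0.342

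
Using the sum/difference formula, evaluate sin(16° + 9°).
sin(16° + 9°) = sin 16° cos 9° + cos 16° sin 9° = 0.4226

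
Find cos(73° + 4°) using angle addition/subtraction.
cos(73° + 4°) = cos 73° cos 4° - sin 73° sin 4° = 0.225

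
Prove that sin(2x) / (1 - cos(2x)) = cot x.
LHS = 2 sin x cos x / (2sin²x) = cos x/sin x = cot x = RHS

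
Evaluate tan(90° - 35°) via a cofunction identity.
tan(90° - 35°) = cot(35°) = 1.428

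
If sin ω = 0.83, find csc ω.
csc ω = 1/sin ω = 1.205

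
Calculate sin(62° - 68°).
sin(62° - 68°) = sin 62° cos 68° - cos 62° sin 68° = -0.1045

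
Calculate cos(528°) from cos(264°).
cos(528°) = cos²264° - sin²264° = -0.9781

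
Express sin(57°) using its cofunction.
sin(57°) = cos(90° - 57°) = cos(33°)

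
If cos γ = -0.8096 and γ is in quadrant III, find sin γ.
sin γ = -0.587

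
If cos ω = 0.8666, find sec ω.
sec ω = 1/cos ω = 1.154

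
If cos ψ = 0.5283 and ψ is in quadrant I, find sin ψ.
sin ψ = 0.8491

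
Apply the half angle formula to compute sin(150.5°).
sin(150.5°) = √((1 - cos 301°)/2) = 0.4924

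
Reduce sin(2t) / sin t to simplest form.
sin(2t) / sin t = 2 cos t (using Double angle)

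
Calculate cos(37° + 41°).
cos(37° + 41°) = cos 37° cos 41° - sin 37° sin 41° = 0.2079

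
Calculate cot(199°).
cot(199°) = 2.904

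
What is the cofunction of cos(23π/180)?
cos(23π/180) = sin(π/2 - 23π/180) = sin(67π/180)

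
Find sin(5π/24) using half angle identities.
sin(5π/24) = √((1 - cos 5π/12)/2) = 0.6088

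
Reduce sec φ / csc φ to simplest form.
sec φ / csc φ = tan φ (using Reciprocal identities)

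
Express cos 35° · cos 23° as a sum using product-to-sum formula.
cos 35° cos 23° = (1/2)[cos(35°-23°) + cos(35°+23°)]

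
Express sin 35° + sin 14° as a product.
sin 35° + sin 14° = 2 sin(24.5°) cos(10.5°)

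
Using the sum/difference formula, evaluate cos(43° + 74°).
cos(43° + 74°) = cos 43° cos 74° - sin 43° sin 74° = -0.454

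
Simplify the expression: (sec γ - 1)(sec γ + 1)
(sec γ - 1)(sec γ + 1) = tan²γ (using Diff. of squares)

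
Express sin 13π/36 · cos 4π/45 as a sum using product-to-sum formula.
sin 13π/36 cos 4π/45 = (1/2)[sin(13π/36+4π/45) + sin(13π/36-4π/45)]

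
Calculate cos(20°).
cos(20°) = 0.9397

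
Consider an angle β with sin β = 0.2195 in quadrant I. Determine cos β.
cos β = √(1 - sin²β) = 0.9756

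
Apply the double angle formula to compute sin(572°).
sin(572°) = 2 sin 286° cos 286° = -0.5299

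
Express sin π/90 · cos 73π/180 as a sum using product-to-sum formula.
sin π/90 cos 73π/180 = (1/2)[sin(π/90+73π/180) + sin(π/90-73π/180)]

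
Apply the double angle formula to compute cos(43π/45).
cos(43π/45) = cos²43π/90 - sin²43π/90 = -0.9903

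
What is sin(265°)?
sin(265°) = -0.9962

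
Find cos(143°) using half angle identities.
cos(143°) = -√((1 + cos 286°)/2) = -0.7986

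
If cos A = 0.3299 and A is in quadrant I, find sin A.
sin A = 0.944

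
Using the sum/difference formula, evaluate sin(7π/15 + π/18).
sin(7π/15 + π/18) = sin 7π/15 cos π/18 + cos 7π/15 sin π/18 = 0.9976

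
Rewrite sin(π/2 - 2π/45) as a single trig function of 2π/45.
sin(π/2 - 2π/45) = cos(2π/45)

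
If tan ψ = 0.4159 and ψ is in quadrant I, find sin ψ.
sin ψ = 0.384 (using tan²ψ + 1 = sec²ψ)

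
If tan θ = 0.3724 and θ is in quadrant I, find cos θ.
cos θ = 0.9371 (using tan²θ + 1 = sec²θ)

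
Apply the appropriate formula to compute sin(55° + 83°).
sin(55° + 83°) = sin 55° cos 83° + cos 55° sin 83° = 0.6691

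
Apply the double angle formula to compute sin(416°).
sin(416°) = 2 sin 208° cos 208° = 0.829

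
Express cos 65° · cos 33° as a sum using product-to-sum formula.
cos 65° cos 33° = (1/2)[cos(65°-33°) + cos(65°+33°)]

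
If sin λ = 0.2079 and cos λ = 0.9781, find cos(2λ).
cos(2λ) = cos²λ - sin²λ = 0.9135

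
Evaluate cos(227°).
cos(227°) = -0.682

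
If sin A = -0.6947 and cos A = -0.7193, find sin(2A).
sin(2A) = 2 sin A cos A = 0.9994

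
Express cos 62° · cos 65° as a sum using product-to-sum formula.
cos 62° cos 65° = (1/2)[cos(62°-65°) + cos(62°+65°)]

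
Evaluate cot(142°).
cot(142°) = -1.28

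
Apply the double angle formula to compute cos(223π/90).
cos(223π/90) = cos²223π/180 - sin²223π/180 = 0.06976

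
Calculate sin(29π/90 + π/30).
sin(29π/90 + π/30) = sin 29π/90 cos π/30 + cos 29π/90 sin π/30 = 0.8988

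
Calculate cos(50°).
cos(50°) = 0.6428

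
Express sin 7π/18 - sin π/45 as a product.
sin 7π/18 - sin π/45 = 2 cos(37π/180) sin(11π/60)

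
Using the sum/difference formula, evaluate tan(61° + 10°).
tan(61° + 10°) = (tan 61° + tan 10°)/(1 - tan 61° tan 10°) = 2.904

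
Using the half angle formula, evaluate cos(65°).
cos(65°) = √((1 + cos 130°)/2) = 0.4226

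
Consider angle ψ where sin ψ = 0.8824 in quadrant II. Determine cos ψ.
cos ψ = ±√(1 - sin²ψ) = -0.4705 (negative in QII)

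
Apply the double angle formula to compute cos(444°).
cos(444°) = 1 - 2sin²222° = 0.1045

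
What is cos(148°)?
cos(148°) = -0.848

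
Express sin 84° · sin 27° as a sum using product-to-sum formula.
sin 84° sin 27° = (1/2)[cos(84°-27°) - cos(84°+27°)]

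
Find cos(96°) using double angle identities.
cos(96°) = 2cos²48° - 1 = -0.1045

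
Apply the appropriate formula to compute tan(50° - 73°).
tan(50° - 73°) = (tan 50° - tan 73°)/(1 + tan 50° tan 73°) = -0.4245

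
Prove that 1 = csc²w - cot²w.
RHS = 1/sin²w - cos²w/sin²w = (1 - cos²w)/sin²w = sin²w/sin²w = 1 = LHS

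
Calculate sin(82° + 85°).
sin(82° + 85°) = sin 82° cos 85° + cos 82° sin 85° = 0.225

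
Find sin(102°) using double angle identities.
sin(102°) = 2 sin 51° cos 51° = 0.9781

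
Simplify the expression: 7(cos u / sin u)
7(cos u / sin u) = 7(cot u) (using Quotient identity)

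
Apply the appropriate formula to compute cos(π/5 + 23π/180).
cos(π/5 + 23π/180) = cos π/5 cos 23π/180 - sin π/5 sin 23π/180 = 0.515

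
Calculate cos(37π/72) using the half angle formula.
cos(37π/72) = -√((1 + cos 37π/36)/2) = -0.04362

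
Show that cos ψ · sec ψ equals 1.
LHS = cos ψ · (1/cos ψ) = 1 = RHS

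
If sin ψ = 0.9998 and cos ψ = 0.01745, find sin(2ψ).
sin(2ψ) = 2 sin ψ cos ψ = 0.03489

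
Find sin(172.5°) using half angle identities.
sin(172.5°) = √((1 - cos 345°)/2) = 0.1305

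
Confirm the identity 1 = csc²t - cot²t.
RHS = 1/sin²t - cos²t/sin²t = (1 - cos²t)/sin²t = sin²t/sin²t = 1 = LHS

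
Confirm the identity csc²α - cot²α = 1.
LHS = 1/sin²α - cos²α/sin²α = (1 - cos²α)/sin²α = sin²α/sin²α = 1 = RHS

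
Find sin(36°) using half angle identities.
sin(36°) = √((1 - cos 72°)/2) = 0.5878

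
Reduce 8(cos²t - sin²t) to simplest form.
8(cos²t - sin²t) = 8(cos(2t)) (using Double angle)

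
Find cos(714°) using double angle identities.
cos(714°) = cos²357° - sin²357° = 0.9945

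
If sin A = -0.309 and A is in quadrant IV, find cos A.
cos A = 0.9511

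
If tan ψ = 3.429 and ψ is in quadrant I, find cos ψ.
cos ψ = 0.28 (using tan²ψ + 1 = sec²ψ)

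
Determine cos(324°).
cos(324°) = 0.809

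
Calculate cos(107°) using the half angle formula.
cos(107°) = -√((1 + cos 214°)/2) = -0.2924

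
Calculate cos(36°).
cos(36°) = 0.809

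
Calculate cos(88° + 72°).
cos(88° + 72°) = cos 88° cos 72° - sin 88° sin 72° = -0.9397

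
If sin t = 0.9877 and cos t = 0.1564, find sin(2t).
sin(2t) = 2 sin t cos t = 0.309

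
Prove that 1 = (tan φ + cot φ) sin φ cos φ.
RHS = (sin φ/cos φ + cos φ/sin φ) sin φ cos φ = ((sin²φ + cos²φ)/(sin φ cos φ)) · sin φ cos φ = sin²φ + cos²φ = 1 = LHS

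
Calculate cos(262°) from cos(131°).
cos(262°) = 2cos²131° - 1 = -0.1392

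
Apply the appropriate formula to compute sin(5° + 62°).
sin(5° + 62°) = sin 5° cos 62° + cos 5° sin 62° = 0.9205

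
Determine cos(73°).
cos(73°) = 0.2924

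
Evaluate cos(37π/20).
cos(37π/20) = 0.891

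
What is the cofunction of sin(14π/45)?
sin(14π/45) = cos(π/2 - 14π/45) = cos(17π/90)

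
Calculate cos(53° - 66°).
cos(53° - 66°) = cos 53° cos 66° + sin 53° sin 66° = 0.9744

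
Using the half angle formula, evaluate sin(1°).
sin(1°) = √((1 - cos 2°)/2) = 0.01745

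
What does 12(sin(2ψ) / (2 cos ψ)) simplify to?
12(sin(2ψ) / (2 cos ψ)) = 12(sin ψ) (using Double angle)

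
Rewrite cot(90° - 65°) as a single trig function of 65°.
cot(90° - 65°) = tan(65°)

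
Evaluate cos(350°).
cos(350°) = 0.9848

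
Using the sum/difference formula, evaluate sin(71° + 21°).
sin(71° + 21°) = sin 71° cos 21° + cos 71° sin 21° = 0.9994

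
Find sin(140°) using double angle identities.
sin(140°) = 2 sin 70° cos 70° = 0.6428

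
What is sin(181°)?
sin(181°) = -0.01745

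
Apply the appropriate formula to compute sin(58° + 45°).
sin(58° + 45°) = sin 58° cos 45° + cos 58° sin 45° = 0.9744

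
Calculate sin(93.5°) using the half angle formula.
sin(93.5°) = √((1 - cos 187°)/2) = 0.9981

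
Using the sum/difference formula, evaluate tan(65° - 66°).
tan(65° - 66°) = (tan 65° - tan 66°)/(1 + tan 65° tan 66°) = -0.01746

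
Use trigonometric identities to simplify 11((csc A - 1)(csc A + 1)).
11((csc A - 1)(csc A + 1)) = 11(cot²A) (using Diff. of squares)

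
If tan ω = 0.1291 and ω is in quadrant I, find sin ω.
sin ω = 0.128 (using tan²ω + 1 = sec²ω)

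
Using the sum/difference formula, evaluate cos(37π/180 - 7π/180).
cos(37π/180 - 7π/180) = cos 37π/180 cos 7π/180 + sin 37π/180 sin 7π/180 = √3/2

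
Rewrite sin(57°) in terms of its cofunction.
sin(57°) = cos(90° - 57°) = cos(33°)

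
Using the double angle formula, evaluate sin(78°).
sin(78°) = 2 sin 39° cos 39° = 0.9781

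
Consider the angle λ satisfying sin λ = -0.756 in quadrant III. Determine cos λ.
cos λ = ±√(1 - sin²λ) = -0.6546 (negative in QIII)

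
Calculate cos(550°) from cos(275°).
cos(550°) = cos²275° - sin²275° = -0.9848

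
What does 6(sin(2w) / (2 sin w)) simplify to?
6(sin(2w) / (2 sin w)) = 6(cos w) (using Double angle)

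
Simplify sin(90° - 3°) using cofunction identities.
sin(90° - 3°) = cos(3°)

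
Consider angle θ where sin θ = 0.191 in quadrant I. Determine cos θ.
cos θ = √(1 - sin²θ) = 0.9816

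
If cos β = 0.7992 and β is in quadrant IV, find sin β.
sin β = -0.6011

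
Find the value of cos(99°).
cos(99°) = -0.1564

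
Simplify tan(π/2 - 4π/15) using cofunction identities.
tan(π/2 - 4π/15) = cot(4π/15)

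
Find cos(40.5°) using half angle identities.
cos(40.5°) = √((1 + cos 81°)/2) = 0.7604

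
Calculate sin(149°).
sin(149°) = 0.515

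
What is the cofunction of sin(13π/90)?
sin(13π/90) = cos(π/2 - 13π/90) = cos(16π/45)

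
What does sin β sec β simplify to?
sin β sec β = tan β (using Reciprocal + quotient)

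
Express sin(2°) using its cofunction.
sin(2°) = cos(90° - 2°) = cos(88°)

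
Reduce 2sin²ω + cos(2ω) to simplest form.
2sin²ω + cos(2ω) = 1 (using Double angle)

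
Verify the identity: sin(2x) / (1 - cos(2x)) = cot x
LHS = 2 sin x cos x / (2sin²x) = cos x/sin x = cot x = RHS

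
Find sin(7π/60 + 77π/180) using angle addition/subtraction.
sin(7π/60 + 77π/180) = sin 7π/60 cos 77π/180 + cos 7π/60 sin 77π/180 = 0.9903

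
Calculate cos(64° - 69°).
cos(64° - 69°) = cos 64° cos 69° + sin 64° sin 69° = 0.9962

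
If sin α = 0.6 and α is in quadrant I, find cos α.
cos α = 0.8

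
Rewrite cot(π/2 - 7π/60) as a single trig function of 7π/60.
cot(π/2 - 7π/60) = tan(7π/60)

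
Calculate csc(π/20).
csc(π/20) = 6.392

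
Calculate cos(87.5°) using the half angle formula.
cos(87.5°) = √((1 + cos 175°)/2) = 0.04362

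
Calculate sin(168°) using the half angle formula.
sin(168°) = √((1 - cos 336°)/2) = 0.2079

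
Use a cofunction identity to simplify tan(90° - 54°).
tan(90° - 54°) = cot(54°)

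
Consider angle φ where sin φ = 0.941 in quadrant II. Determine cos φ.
cos φ = ±√(1 - sin²φ) = -0.3384 (negative in QII)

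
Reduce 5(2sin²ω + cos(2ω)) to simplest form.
5(2sin²ω + cos(2ω)) = 5 (using Double angle)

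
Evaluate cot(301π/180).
cot(301π/180) = -0.6009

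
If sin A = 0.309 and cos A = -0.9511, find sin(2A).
sin(2A) = 2 sin A cos A = -0.5878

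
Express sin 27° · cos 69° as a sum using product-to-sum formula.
sin 27° cos 69° = (1/2)[sin(27°+69°) + sin(27°-69°)]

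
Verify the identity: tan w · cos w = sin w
LHS = (sin w/cos w) · cos w = sin w = RHS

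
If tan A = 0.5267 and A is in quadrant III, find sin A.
sin A = -0.466 (using tan²A + 1 = sec²A)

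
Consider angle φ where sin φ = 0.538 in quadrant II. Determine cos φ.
cos φ = ±√(1 - sin²φ) = -0.8429 (negative in QII)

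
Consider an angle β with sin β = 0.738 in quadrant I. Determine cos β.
cos β = √(1 - sin²β) = 0.6748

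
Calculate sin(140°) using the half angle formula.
sin(140°) = √((1 - cos 280°)/2) = 0.6428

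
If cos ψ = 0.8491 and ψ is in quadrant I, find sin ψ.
sin ψ = 0.5282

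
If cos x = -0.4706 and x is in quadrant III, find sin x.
sin x = -0.8823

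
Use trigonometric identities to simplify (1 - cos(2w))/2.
(1 - cos(2w))/2 = sin²w (using Power reduction)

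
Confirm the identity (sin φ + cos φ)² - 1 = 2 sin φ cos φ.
LHS = sin²φ + 2 sin φ cos φ + cos²φ - 1 = (sin²φ + cos²φ) + 2 sin φ cos φ - 1 = 1 + 2 sin φ cos φ - 1 = 2 sin φ cos φ = RHS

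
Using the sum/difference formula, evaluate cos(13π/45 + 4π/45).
cos(13π/45 + 4π/45) = cos 13π/45 cos 4π/45 - sin 13π/45 sin 4π/45 = 0.3746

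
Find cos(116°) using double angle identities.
cos(116°) = cos²58° - sin²58° = -0.4384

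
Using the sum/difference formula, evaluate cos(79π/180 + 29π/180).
cos(79π/180 + 29π/180) = cos 79π/180 cos 29π/180 - sin 79π/180 sin 29π/180 = -0.309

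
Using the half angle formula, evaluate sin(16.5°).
sin(16.5°) = √((1 - cos 33°)/2) = 0.284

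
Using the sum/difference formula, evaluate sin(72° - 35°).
sin(72° - 35°) = sin 72° cos 35° - cos 72° sin 35° = 0.6018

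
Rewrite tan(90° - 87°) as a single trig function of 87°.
tan(90° - 87°) = cot(87°)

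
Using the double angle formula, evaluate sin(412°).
sin(412°) = 2 sin 206° cos 206° = 0.788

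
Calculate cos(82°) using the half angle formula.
cos(82°) = √((1 + cos 164°)/2) = 0.1392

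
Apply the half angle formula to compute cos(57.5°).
cos(57.5°) = √((1 + cos 115°)/2) = 0.5373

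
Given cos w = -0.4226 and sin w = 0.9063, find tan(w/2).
tan(w/2) = sin w / (1 + cos w) = 1.57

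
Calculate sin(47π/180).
sin(47π/180) = 0.7314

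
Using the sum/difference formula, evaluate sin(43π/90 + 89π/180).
sin(43π/90 + 89π/180) = sin 43π/90 cos 89π/180 + cos 43π/90 sin 89π/180 = 0.08716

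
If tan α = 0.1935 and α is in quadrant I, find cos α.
cos α = 0.9818 (using tan²α + 1 = sec²α)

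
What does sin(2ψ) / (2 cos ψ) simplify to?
sin(2ψ) / (2 cos ψ) = sin ψ (using Double angle)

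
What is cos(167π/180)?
cos(167π/180) = -0.9744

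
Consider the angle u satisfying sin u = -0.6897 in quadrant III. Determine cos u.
cos u = ±√(1 - sin²u) = -0.7241 (negative in QIII)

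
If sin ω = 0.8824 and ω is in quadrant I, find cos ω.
cos ω = 0.4705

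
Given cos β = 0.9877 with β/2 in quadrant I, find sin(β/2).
sin(β/2) = ±√((1 - cos β)/2); positive since β/2 ∈ QI, so sin(β/2) = 0.07842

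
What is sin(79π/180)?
sin(79π/180) = 0.9816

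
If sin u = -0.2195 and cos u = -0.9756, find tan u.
tan u = sin u / cos u = 0.225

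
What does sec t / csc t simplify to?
sec t / csc t = tan t (using Reciprocal identities)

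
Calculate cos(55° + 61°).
cos(55° + 61°) = cos 55° cos 61° - sin 55° sin 61° = -0.4384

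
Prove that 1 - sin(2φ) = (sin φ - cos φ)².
RHS = sin²φ - 2 sin φ cos φ + cos²φ = (sin²φ + cos²φ) - 2 sin φ cos φ = 1 - sin(2φ) = LHS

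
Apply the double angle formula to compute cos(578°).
cos(578°) = cos²289° - sin²289° = -0.788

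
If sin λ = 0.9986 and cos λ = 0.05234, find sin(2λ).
sin(2λ) = 2 sin λ cos λ = 0.1045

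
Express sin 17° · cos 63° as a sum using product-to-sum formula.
sin 17° cos 63° = (1/2)[sin(17°+63°) + sin(17°-63°)]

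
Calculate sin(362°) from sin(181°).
sin(362°) = 2 sin 181° cos 181° = 0.0349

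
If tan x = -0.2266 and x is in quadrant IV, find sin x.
sin x = -0.221 (using tan²x + 1 = sec²x)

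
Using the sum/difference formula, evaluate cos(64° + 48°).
cos(64° + 48°) = cos 64° cos 48° - sin 64° sin 48° = -0.3746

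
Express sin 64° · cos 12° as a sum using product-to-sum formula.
sin 64° cos 12° = (1/2)[sin(64°+12°) + sin(64°-12°)]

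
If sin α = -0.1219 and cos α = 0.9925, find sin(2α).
sin(2α) = 2 sin α cos α = -0.242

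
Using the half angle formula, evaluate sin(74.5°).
sin(74.5°) = √((1 - cos 149°)/2) = 0.9636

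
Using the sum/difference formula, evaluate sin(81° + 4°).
sin(81° + 4°) = sin 81° cos 4° + cos 81° sin 4° = 0.9962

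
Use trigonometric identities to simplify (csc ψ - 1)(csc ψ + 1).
(csc ψ - 1)(csc ψ + 1) = cot²ψ (using Diff. of squares)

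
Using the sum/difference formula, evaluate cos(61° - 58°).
cos(61° - 58°) = cos 61° cos 58° + sin 61° sin 58° = 0.9986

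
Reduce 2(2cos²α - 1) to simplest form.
2(2cos²α - 1) = 2(cos(2α)) (using Double angle)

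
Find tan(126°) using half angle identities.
tan(126°) = sin 252° / (1 + cos 252°) = -1.376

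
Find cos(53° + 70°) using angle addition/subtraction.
cos(53° + 70°) = cos 53° cos 70° - sin 53° sin 70° = -0.5446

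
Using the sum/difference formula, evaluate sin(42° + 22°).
sin(42° + 22°) = sin 42° cos 22° + cos 42° sin 22° = 0.8988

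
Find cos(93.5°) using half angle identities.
cos(93.5°) = -√((1 + cos 187°)/2) = -0.06105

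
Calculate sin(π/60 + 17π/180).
sin(π/60 + 17π/180) = sin π/60 cos 17π/180 + cos π/60 sin 17π/180 = 0.342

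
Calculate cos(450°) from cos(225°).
cos(450°) = cos²225° - sin²225° = 0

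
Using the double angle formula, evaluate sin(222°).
sin(222°) = 2 sin 111° cos 111° = -0.6691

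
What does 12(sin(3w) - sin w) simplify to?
12(sin(3w) - sin w) = 12(2 cos(2w) sin w) (using Sum-to-product)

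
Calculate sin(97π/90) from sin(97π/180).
sin(97π/90) = 2 sin 97π/180 cos 97π/180 = -0.2419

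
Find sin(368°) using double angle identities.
sin(368°) = 2 sin 184° cos 184° = 0.1392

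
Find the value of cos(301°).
cos(301°) = 0.515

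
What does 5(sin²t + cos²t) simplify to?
5(sin²t + cos²t) = 5 (using Pythagorean identity)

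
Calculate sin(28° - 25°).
sin(28° - 25°) = sin 28° cos 25° - cos 28° sin 25° = 0.05234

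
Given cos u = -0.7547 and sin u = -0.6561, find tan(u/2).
tan(u/2) = sin u / (1 + cos u) = -2.675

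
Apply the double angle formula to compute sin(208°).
sin(208°) = 2 sin 104° cos 104° = -0.4695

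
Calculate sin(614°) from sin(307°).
sin(614°) = 2 sin 307° cos 307° = -0.9613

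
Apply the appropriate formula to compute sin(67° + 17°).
sin(67° + 17°) = sin 67° cos 17° + cos 67° sin 17° = 0.9945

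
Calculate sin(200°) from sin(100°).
sin(200°) = 2 sin 100° cos 100° = -0.342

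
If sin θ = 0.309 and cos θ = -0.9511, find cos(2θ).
cos(2θ) = cos²θ - sin²θ = 0.8091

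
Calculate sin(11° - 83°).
sin(11° - 83°) = sin 11° cos 83° - cos 11° sin 83° = -0.9511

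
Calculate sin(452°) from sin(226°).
sin(452°) = 2 sin 226° cos 226° = 0.9994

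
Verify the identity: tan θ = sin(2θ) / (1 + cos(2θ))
RHS = 2 sin θ cos θ / (2cos²θ) = sin θ/cos θ = tan θ = LHS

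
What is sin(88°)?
sin(88°) = 0.9994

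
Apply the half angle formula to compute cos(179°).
cos(179°) = -√((1 + cos 358°)/2) = -0.9998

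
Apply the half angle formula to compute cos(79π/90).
cos(79π/90) = -√((1 + cos 79π/45)/2) = -0.9272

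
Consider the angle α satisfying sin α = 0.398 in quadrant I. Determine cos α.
cos α = √(1 - sin²α) = 0.9174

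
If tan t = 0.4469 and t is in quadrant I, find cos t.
cos t = 0.913 (using tan²t + 1 = sec²t)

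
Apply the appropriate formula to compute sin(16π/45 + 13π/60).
sin(16π/45 + 13π/60) = sin 16π/45 cos 13π/60 + cos 16π/45 sin 13π/60 = 0.9744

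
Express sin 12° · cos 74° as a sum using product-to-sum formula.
sin 12° cos 74° = (1/2)[sin(12°+74°) + sin(12°-74°)]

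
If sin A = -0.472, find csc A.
csc A = 1/sin A = -2.119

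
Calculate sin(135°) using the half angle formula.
sin(135°) = √((1 - cos 270°)/2) = √2/2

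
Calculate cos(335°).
cos(335°) = 0.9063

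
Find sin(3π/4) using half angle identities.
sin(3π/4) = √((1 - cos 3π/2)/2) = √2/2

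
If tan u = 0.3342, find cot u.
cot u = 1/tan u = 2.992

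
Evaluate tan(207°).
tan(207°) = 0.5095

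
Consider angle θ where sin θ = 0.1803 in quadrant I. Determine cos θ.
cos θ = √(1 - sin²θ) = 0.9836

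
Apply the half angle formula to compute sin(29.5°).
sin(29.5°) = √((1 - cos 59°)/2) = 0.4924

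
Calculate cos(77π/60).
cos(77π/60) = -0.6293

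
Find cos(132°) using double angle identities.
cos(132°) = cos²66° - sin²66° = -0.6691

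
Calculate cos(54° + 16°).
cos(54° + 16°) = cos 54° cos 16° - sin 54° sin 16° = 0.342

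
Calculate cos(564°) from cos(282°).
cos(564°) = cos²282° - sin²282° = -0.9135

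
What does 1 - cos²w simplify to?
1 - cos²w = sin²w (using Pythagorean identity)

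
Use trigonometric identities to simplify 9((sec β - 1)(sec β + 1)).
9((sec β - 1)(sec β + 1)) = 9(tan²β) (using Diff. of squares)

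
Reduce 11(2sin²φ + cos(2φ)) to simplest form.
11(2sin²φ + cos(2φ)) = 11 (using Double angle)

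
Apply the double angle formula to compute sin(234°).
sin(234°) = 2 sin 117° cos 117° = -0.809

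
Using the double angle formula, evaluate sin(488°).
sin(488°) = 2 sin 244° cos 244° = 0.788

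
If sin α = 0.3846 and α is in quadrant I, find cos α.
cos α = 0.9231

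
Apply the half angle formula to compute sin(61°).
sin(61°) = √((1 - cos 122°)/2) = 0.8746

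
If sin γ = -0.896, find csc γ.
csc γ = 1/sin γ = -1.116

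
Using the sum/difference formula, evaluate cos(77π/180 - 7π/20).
cos(77π/180 - 7π/20) = cos 77π/180 cos 7π/20 + sin 77π/180 sin 7π/20 = 0.9703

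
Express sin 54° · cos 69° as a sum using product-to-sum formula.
sin 54° cos 69° = (1/2)[sin(54°+69°) + sin(54°-69°)]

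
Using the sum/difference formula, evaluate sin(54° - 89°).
sin(54° - 89°) = sin 54° cos 89° - cos 54° sin 89° = -0.5736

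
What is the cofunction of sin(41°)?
sin(41°) = cos(90° - 41°) = cos(49°)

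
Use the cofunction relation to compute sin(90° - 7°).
sin(90° - 7°) = cos(7°) = 0.9925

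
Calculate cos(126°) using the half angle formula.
cos(126°) = -√((1 + cos 252°)/2) = -0.5878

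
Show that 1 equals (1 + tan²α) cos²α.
RHS = sec²α · cos²α = (1/cos²α) · cos²α = 1 = LHS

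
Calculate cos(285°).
cos(285°) = (√6-√2)/4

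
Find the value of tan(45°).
tan(45°) = 1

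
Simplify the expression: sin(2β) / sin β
sin(2β) / sin β = 2 cos β (using Double angle)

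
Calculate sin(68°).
sin(68°) = 0.9272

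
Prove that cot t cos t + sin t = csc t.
LHS = cos²t/sin t + sin t = (cos²t + sin²t)/sin t = 1/sin t = csc t = RHS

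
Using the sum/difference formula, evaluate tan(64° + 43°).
tan(64° + 43°) = (tan 64° + tan 43°)/(1 - tan 64° tan 43°) = -3.271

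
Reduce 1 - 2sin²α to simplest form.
1 - 2sin²α = cos(2α) (using Double angle)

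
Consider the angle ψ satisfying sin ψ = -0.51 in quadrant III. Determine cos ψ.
cos ψ = ±√(1 - sin²ψ) = -0.8602 (negative in QIII)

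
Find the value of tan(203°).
tan(203°) = 0.4245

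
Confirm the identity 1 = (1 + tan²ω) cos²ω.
RHS = sec²ω · cos²ω = (1/cos²ω) · cos²ω = 1 = LHS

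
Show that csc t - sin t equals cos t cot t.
LHS = 1/sin t - sin t = (1 - sin²t)/sin t = cos²t/sin t = cos t · (cos t/sin t) = cos t cot t = RHS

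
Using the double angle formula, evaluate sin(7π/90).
sin(7π/90) = 2 sin 7π/180 cos 7π/180 = 0.2419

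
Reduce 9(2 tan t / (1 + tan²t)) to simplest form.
9(2 tan t / (1 + tan²t)) = 9(sin(2t)) (using Double angle)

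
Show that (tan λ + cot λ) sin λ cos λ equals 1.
LHS = (sin λ/cos λ + cos λ/sin λ) sin λ cos λ = ((sin²λ + cos²λ)/(sin λ cos λ)) · sin λ cos λ = sin²λ + cos²λ = 1 = RHS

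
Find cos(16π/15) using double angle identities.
cos(16π/15) = cos²8π/15 - sin²8π/15 = -0.9781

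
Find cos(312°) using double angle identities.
cos(312°) = 2cos²156° - 1 = 0.6691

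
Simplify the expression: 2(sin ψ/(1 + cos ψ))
2(sin ψ/(1 + cos ψ)) = 2(tan(ψ/2)) (using Half angle)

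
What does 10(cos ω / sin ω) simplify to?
10(cos ω / sin ω) = 10(cot ω) (using Quotient identity)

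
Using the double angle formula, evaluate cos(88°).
cos(88°) = cos²44° - sin²44° = 0.0349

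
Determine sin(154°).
sin(154°) = 0.4384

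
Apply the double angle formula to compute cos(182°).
cos(182°) = cos²91° - sin²91° = -0.9994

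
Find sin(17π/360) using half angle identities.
sin(17π/360) = √((1 - cos 17π/180)/2) = 0.1478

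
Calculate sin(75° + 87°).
sin(75° + 87°) = sin 75° cos 87° + cos 75° sin 87° = 0.309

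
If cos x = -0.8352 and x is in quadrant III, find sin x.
sin x = -0.5499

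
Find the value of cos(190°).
cos(190°) = -0.9848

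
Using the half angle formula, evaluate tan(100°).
tan(100°) = sin 200° / (1 + cos 200°) = -5.671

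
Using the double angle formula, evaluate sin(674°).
sin(674°) = 2 sin 337° cos 337° = -0.7193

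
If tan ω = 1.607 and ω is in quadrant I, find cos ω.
cos ω = 0.5283 (using tan²ω + 1 = sec²ω)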